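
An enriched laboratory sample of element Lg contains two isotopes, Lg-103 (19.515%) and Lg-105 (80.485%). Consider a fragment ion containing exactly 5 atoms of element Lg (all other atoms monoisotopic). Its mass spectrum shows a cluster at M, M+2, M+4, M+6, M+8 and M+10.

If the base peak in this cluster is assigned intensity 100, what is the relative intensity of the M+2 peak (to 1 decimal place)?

1.4

Binomial terms of (0.19515 + 0.80485)^5: M 0.0003, M+2 0.0058, M+4 0.0481, M+6 0.1986, M+8 0.4094, M+10 0.3377 → M+8 is the base peak.
P(M+8) = C(5,4) × 0.19515^1 × 0.80485^4 = 5 × 0.19515 × 0.41962349 = 0.409448 (base)
P(M+2) = C(5,1) × 0.19515^4 × 0.80485^1 = 5 × 0.00145035 × 0.80485 = 0.005837
Relative intensity = 0.005837 / 0.409448 × 100 = 1.4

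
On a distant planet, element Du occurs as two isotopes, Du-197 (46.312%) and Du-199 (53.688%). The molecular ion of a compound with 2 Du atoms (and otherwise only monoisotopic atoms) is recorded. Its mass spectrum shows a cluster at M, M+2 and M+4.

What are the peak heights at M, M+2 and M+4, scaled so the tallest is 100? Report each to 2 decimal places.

43.13 : 100.00 : 57.96

The 2 Du atoms are independent, so intensities follow the terms of (0.46312 + 0.53688)^2.
P(M) = 0.46312^2 = 0.214480
P(M+2) = 2 × 0.46312^1 × 0.53688^1 = 0.497280
P(M+4) = 0.53688^2 = 0.288240
The M+2 peak is largest (0.497280); scaling to 100 gives 43.13 : 100.00 : 57.96.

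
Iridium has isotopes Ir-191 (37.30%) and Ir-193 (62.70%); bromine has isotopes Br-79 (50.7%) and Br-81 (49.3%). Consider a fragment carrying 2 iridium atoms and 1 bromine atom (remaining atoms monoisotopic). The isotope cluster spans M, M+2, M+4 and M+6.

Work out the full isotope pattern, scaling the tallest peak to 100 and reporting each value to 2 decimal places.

Iridium pattern (n=2): 0.139129 : 0.467742 : 0.393129
Bromine pattern (n=1): 0.5070 : 0.4930
Convolve the two distributions (both contribute in 2-u steps):
  M: 0.139129×0.5070 = 0.070538
  M+2: 0.139129×0.4930 + 0.467742×0.5070 = 0.305736
  M+4: 0.467742×0.4930 + 0.393129×0.5070 = 0.429913
  M+6: 0.393129×0.4930 = 0.193813
Scale to base peak (0.429913) = 100: 16.41 : 71.12 : 100.00 : 45.08

16.41 : 71.12 : 100.00 : 45.08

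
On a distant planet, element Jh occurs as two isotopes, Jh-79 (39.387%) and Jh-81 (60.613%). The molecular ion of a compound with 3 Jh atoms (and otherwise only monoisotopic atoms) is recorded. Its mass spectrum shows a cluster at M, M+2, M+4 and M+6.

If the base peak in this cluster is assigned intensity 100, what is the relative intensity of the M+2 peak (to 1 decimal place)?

Binomial terms of (0.39387 + 0.60613)^3: M 0.0611, M+2 0.2821, M+4 0.4341, M+6 0.2227 → M+4 is the base peak.
P(M+4) = C(3,2) × 0.39387^1 × 0.60613^2 = 3 × 0.39387 × 0.36739358 = 0.434116 (base)
P(M+2) = C(3,1) × 0.39387^2 × 0.60613^1 = 3 × 0.15513358 × 0.60613 = 0.282093
Relative intensity = 0.282093 / 0.434116 × 100 = 65.0

65.0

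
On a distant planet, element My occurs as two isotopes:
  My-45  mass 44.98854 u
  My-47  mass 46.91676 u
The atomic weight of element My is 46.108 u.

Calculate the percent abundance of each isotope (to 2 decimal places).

Writing the weighted mean with unknown fraction x of My-45:
44.98854·x + 46.91676·(1 − x) = 46.108
(44.98854 − 46.91676)·x = 46.108 − 46.91676
x = -0.80876 / -1.92822 = 0.41943 → 41.94% My-45, 58.06% My-47.

My-45: 41.94%, My-47: 58.06%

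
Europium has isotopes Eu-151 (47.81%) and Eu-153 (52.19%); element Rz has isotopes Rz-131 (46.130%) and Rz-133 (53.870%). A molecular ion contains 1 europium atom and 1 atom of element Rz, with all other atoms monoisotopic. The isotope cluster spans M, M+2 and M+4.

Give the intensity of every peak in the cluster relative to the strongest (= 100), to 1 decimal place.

44.3 : 100.0 : 56.4

Europium pattern (n=1): 0.4781 : 0.5219
Element Rz pattern (n=1): 0.4613 : 0.5387
Convolve the two distributions (both contribute in 2-u steps):
  M: 0.4781×0.4613 = 0.220548
  M+2: 0.4781×0.5387 + 0.5219×0.4613 = 0.498305
  M+4: 0.5219×0.5387 = 0.281148
Scale to base peak (0.498305) = 100: 44.3 : 100.0 : 56.4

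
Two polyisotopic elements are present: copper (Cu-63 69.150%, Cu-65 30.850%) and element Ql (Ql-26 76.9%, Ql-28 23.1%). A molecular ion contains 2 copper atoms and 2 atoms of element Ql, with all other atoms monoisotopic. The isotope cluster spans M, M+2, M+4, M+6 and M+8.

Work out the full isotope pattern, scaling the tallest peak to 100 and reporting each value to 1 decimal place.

67.0 : 100.0 : 55.3 : 13.4 : 1.2

Copper pattern (n=2): 0.47817225 : 0.4266555 : 0.09517225
Element Ql pattern (n=2): 0.591361 : 0.355278 : 0.053361
Convolve the two distributions (both contribute in 2-u steps):
  M: 0.47817225×0.591361 = 0.282772
  M+2: 0.47817225×0.355278 + 0.4266555×0.591361 = 0.422192
  M+4: 0.47817225×0.053361 + 0.4266555×0.355278 + 0.09517225×0.591361 = 0.233378
  M+6: 0.4266555×0.053361 + 0.09517225×0.355278 = 0.056579
  M+8: 0.09517225×0.053361 = 0.005078
Scale to base peak (0.422192) = 100: 67.0 : 100.0 : 55.3 : 13.4 : 1.2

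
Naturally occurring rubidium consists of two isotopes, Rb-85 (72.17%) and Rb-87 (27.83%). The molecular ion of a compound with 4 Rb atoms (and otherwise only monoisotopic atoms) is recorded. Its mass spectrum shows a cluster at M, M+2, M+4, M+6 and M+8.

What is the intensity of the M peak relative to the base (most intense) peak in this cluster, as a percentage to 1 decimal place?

64.8%

Binomial terms of (0.7217 + 0.2783)^4: M 0.2713, M+2 0.4184, M+4 0.2420, M+6 0.0622, M+8 0.0060 → M+2 is the base peak.
P(M+2) = C(4,1) × 0.7217^3 × 0.2783^1 = 4 × 0.37589809 × 0.2783 = 0.418450 (base)
P(M) = C(4,0) × 0.7217^4 × 0.2783^0 = 1 × 0.27128565 × 1.0000 = 0.271286
Relative intensity = 0.271286 / 0.418450 × 100 = 64.8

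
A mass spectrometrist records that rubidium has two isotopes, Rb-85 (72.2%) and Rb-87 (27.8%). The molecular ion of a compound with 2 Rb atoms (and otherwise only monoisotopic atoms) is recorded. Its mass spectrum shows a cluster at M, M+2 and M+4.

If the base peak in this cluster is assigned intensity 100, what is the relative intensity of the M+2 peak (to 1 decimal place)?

Binomial terms of (0.722 + 0.278)^2: M 0.5213, M+2 0.4014, M+4 0.0773 → M is the base peak.
P(M) = C(2,0) × 0.722^2 × 0.278^0 = 1 × 0.521284 × 1.0000 = 0.521284 (base)
P(M+2) = C(2,1) × 0.722^1 × 0.278^1 = 2 × 0.7220 × 0.2780 = 0.401432
Relative intensity = 0.401432 / 0.521284 × 100 = 77.0

77.0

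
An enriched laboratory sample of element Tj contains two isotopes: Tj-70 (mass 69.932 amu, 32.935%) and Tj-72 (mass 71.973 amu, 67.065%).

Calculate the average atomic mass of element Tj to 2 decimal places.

71.30 amu

The abundance-weighted mean is 0.32935 × 69.932 + 0.67065 × 71.973
= 23.0321 + 48.2687 = 71.3008 amu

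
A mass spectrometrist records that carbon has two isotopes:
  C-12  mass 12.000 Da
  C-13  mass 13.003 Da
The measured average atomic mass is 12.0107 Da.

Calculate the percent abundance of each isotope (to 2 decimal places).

With x = fraction of C-12 (so C-13 is 1 − x):
12.000·x + 13.003·(1 − x) = 12.0107
(12.000 − 13.003)·x = 12.0107 − 13.003
x = -0.9923 / -1.003 = 0.98933 → 98.93% C-12, 1.07% C-13.

C-12: 98.93%, C-13: 1.07%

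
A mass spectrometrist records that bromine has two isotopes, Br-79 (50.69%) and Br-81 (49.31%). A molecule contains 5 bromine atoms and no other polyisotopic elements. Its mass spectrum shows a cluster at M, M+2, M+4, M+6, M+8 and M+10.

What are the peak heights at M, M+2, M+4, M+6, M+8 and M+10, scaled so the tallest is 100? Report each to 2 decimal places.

Expanding (0.5069 + 0.4931)^5:
P(M) = 0.5069^5 = 0.033467
P(M+2) = 5 × 0.5069^4 × 0.4931^1 = 0.162777
P(M+4) = 10 × 0.5069^3 × 0.4931^2 = 0.316692
P(M+6) = 10 × 0.5069^2 × 0.4931^3 = 0.308070
P(M+8) = 5 × 0.5069^1 × 0.4931^4 = 0.149842
P(M+10) = 0.4931^5 = 0.029152
The M+4 peak is largest (0.316692); scaling to 100 gives 10.57 : 51.40 : 100.00 : 97.28 : 47.31 : 9.21.

10.57 : 51.40 : 100.00 : 97.28 : 47.31 : 9.21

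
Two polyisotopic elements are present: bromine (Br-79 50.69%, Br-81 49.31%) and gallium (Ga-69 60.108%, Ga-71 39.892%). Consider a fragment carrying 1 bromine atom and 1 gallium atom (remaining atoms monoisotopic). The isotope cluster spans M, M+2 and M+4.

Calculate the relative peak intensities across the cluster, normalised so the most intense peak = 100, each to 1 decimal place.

Bromine pattern (n=1): 0.5069 : 0.4931
Gallium pattern (n=1): 0.60108 : 0.39892
Convolve the two distributions (both contribute in 2-u steps):
  M: 0.5069×0.60108 = 0.304687
  M+2: 0.5069×0.39892 + 0.4931×0.60108 = 0.498605
  M+4: 0.4931×0.39892 = 0.196707
Scale to base peak (0.498605) = 100: 61.1 : 100.0 : 39.5

61.1 : 100.0 : 39.5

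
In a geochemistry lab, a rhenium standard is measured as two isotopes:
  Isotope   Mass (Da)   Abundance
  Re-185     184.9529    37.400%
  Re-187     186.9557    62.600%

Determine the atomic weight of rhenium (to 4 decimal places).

Weight each isotope mass by its fractional abundance: 0.37400 × 184.9529 + 0.62600 × 186.9557
= 69.17238 + 117.03427 = 186.20665 Da

186.2067 Da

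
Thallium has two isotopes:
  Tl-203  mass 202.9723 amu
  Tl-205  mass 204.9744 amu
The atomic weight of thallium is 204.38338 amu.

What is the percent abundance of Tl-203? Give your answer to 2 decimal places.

Writing the weighted mean with unknown fraction x of Tl-203:
202.9723·x + 204.9744·(1 − x) = 204.38338
(202.9723 − 204.9744)·x = 204.38338 − 204.9744
x = -0.59102 / -2.0021 = 0.29520 → 29.52% Tl-203, 70.48% Tl-205.

29.52%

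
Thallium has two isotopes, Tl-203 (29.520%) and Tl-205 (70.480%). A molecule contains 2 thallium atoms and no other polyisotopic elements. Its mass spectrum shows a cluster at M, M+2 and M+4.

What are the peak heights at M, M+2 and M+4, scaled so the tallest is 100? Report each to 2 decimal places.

17.54 : 83.77 : 100.00

The 2 Tl atoms are independent, so intensities follow the terms of (0.29520 + 0.70480)^2.
P(M) = 0.29520^2 = 0.087143
P(M+2) = 2 × 0.29520^1 × 0.70480^1 = 0.416114
P(M+4) = 0.70480^2 = 0.496743
The M+4 peak is largest (0.496743); scaling to 100 gives 17.54 : 83.77 : 100.00.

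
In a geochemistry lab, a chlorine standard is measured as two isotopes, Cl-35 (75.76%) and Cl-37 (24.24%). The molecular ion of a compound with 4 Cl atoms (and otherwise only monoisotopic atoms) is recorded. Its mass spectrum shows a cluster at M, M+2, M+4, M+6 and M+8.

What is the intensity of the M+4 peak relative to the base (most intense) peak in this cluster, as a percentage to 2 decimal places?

(0.7576 + 0.2424)^4 gives M 0.3294, M+2 0.4216, M+4 0.2023, M+6 0.0432, M+8 0.0035; the largest is M+2.
P(M+2) = C(4,1) × 0.7576^3 × 0.2424^1 = 4 × 0.4348304 × 0.2424 = 0.421612 (base)
P(M+4) = C(4,2) × 0.7576^2 × 0.2424^2 = 6 × 0.57395776 × 0.05875776 = 0.202347
Relative intensity = 0.202347 / 0.421612 × 100 = 47.99

47.99%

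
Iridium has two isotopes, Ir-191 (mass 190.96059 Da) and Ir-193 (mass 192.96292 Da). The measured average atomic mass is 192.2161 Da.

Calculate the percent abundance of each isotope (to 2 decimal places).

Writing the weighted mean with unknown fraction x of Ir-191:
190.96059·x + 192.96292·(1 − x) = 192.2161
(190.96059 − 192.96292)·x = 192.2161 − 192.96292
x = -0.74682 / -2.00233 = 0.37298 → 37.30% Ir-191, 62.70% Ir-193.

Ir-191: 37.30%, Ir-193: 62.70%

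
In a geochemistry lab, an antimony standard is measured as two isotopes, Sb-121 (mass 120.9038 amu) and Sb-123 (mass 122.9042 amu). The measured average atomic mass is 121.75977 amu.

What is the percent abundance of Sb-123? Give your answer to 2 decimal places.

42.79%

With x = fraction of Sb-121 (so Sb-123 is 1 − x):
120.9038·x + 122.9042·(1 − x) = 121.75977
(120.9038 − 122.9042)·x = 121.75977 − 122.9042
x = -1.14443 / -2.0004 = 0.57210 → 57.21% Sb-121, 42.79% Sb-123.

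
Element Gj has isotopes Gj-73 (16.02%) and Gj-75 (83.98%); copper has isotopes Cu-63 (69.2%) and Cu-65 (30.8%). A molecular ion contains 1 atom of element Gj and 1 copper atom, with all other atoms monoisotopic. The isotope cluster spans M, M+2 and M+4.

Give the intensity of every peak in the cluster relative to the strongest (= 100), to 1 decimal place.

17.6 : 100.0 : 41.0

Element Gj pattern (n=1): 0.1602 : 0.8398
Copper pattern (n=1): 0.6920 : 0.3080
Convolve the two distributions (both contribute in 2-u steps):
  M: 0.1602×0.6920 = 0.110858
  M+2: 0.1602×0.3080 + 0.8398×0.6920 = 0.630483
  M+4: 0.8398×0.3080 = 0.258658
Scale to base peak (0.630483) = 100: 17.6 : 100.0 : 41.0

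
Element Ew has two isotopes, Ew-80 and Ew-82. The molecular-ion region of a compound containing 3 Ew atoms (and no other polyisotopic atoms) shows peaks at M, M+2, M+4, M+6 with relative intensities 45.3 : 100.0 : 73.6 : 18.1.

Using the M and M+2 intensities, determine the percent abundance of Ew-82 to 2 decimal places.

42.39%

Let p = fractional abundance of Ew-80. I(M+2)/I(M) = [C(3,1)·p^2·(1−p)] / p^3 = 3·(1−p)/p = 100.0/45.3 = 2.2075
(1−p)/p = 2.2075/3 = 0.7358  ⇒  p = 1/(1 + 0.7358) = 0.5761
Ew-80: 57.61%, Ew-82: 42.39%.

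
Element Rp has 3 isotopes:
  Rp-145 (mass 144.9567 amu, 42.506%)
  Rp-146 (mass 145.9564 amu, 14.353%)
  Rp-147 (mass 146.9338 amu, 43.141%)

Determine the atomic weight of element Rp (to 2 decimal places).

Weight each isotope mass by its fractional abundance: 0.42506 × 144.9567 + 0.14353 × 145.9564 + 0.43141 × 146.9338
= 61.61529 + 20.94912 + 63.38871 = 145.95312 amu

145.95 amu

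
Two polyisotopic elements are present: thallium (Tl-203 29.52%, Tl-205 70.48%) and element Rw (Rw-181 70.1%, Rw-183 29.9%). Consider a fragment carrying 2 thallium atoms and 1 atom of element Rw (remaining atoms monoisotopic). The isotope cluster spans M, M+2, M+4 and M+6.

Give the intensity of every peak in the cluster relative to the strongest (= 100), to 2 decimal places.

12.92 : 67.23 : 100.00 : 31.43

Thallium pattern (n=2): 0.08714304 : 0.41611392 : 0.49674304
Element Rw pattern (n=1): 0.7010 : 0.2990
Convolve the two distributions (both contribute in 2-u steps):
  M: 0.08714304×0.7010 = 0.061087
  M+2: 0.08714304×0.2990 + 0.41611392×0.7010 = 0.317752
  M+4: 0.41611392×0.2990 + 0.49674304×0.7010 = 0.472635
  M+6: 0.49674304×0.2990 = 0.148526
Scale to base peak (0.472635) = 100: 12.92 : 67.23 : 100.00 : 31.43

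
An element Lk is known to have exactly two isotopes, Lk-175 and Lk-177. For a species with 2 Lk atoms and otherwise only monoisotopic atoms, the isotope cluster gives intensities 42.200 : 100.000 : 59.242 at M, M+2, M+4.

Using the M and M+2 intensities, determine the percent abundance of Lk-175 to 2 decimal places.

45.77%

Write p for the Lk-175 fraction. I(M+2)/I(M) = [C(2,1)·p^1·(1−p)] / p^2 = 2·(1−p)/p = 100.000/42.200 = 2.3697
(1−p)/p = 2.3697/2 = 1.1848  ⇒  p = 1/(1 + 1.1848) = 0.4577
Lk-175: 45.77%, Lk-177: 54.23%.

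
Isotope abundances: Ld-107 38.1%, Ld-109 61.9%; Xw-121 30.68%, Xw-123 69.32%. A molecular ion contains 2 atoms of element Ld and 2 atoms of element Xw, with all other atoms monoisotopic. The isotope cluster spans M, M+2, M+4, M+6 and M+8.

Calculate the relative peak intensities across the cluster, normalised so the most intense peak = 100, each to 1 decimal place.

3.5 : 27.2 : 78.7 : 100.0 : 47.3

Element Ld pattern (n=2): 0.145161 : 0.471678 : 0.383161
Element Xw pattern (n=2): 0.09412624 : 0.42534752 : 0.48052624
Convolve the two distributions (both contribute in 2-u steps):
  M: 0.145161×0.09412624 = 0.013663
  M+2: 0.145161×0.42534752 + 0.471678×0.09412624 = 0.106141
  M+4: 0.145161×0.48052624 + 0.471678×0.42534752 + 0.383161×0.09412624 = 0.306446
  M+6: 0.471678×0.48052624 + 0.383161×0.42534752 = 0.389630
  M+8: 0.383161×0.48052624 = 0.184119
Scale to base peak (0.389630) = 100: 3.5 : 27.2 : 78.7 : 100.0 : 47.3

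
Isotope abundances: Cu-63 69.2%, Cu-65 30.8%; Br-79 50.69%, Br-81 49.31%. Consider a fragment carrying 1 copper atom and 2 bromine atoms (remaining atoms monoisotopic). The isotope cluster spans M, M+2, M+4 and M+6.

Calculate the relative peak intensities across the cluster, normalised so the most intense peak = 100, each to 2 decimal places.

Copper pattern (n=1): 0.6920 : 0.3080
Bromine pattern (n=2): 0.25694761 : 0.49990478 : 0.24314761
Convolve the two distributions (both contribute in 2-u steps):
  M: 0.6920×0.25694761 = 0.177808
  M+2: 0.6920×0.49990478 + 0.3080×0.25694761 = 0.425074
  M+4: 0.6920×0.24314761 + 0.3080×0.49990478 = 0.322229
  M+6: 0.3080×0.24314761 = 0.074889
Scale to base peak (0.425074) = 100: 41.83 : 100.00 : 75.81 : 17.62

41.83 : 100.00 : 75.81 : 17.62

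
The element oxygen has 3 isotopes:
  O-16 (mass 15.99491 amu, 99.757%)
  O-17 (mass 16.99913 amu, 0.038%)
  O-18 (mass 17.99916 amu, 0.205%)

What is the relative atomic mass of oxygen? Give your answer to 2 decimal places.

16.00 amu

The abundance-weighted mean is 0.99757 × 15.99491 + 0.00038 × 16.99913 + 0.00205 × 17.99916
= 15.956042 + 0.006460 + 0.036898 = 15.999400 amu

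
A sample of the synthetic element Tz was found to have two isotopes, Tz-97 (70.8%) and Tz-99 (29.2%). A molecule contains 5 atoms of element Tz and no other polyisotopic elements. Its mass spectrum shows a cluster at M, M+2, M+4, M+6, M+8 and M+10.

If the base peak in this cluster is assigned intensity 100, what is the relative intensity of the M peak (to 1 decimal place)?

48.5

Binomial terms of (0.708 + 0.292)^5: M 0.1779, M+2 0.3668, M+4 0.3026, M+6 0.1248, M+8 0.0257, M+10 0.0021 → M+2 is the base peak.
P(M+2) = C(5,1) × 0.708^4 × 0.292^1 = 5 × 0.2512656 × 0.2920 = 0.366848 (base)
P(M) = C(5,0) × 0.708^5 × 0.292^0 = 1 × 0.17789604 × 1.0000 = 0.177896
Relative intensity = 0.177896 / 0.366848 × 100 = 48.5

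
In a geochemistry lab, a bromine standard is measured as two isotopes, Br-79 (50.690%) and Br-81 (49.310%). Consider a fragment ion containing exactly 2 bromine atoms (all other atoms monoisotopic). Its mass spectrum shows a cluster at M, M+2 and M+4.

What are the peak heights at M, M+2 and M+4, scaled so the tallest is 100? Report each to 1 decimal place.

51.4 : 100.0 : 48.6

Each Br atom is independently Br-79 (p = 0.50690) or Br-81 (q = 0.49310); the cluster is the binomial expansion (p + q)^2.
P(M) = 0.50690^2 = 0.256948
P(M+2) = 2 × 0.50690^1 × 0.49310^1 = 0.499905
P(M+4) = 0.49310^2 = 0.243148
The M+2 peak is largest (0.499905); scaling to 100 gives 51.4 : 100.0 : 48.6.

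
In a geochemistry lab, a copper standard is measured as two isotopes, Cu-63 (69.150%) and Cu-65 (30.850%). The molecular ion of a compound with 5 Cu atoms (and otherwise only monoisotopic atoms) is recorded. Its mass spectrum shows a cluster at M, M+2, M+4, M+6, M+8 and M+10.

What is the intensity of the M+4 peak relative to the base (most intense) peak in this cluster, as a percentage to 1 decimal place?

Term probabilities: M 0.1581, M+2 0.3527, M+4 0.3147, M+6 0.1404, M+8 0.0313, M+10 0.0028. Base peak = M+2.
P(M+2) = C(5,1) × 0.69150^4 × 0.30850^1 = 5 × 0.2286487 × 0.3085 = 0.352691 (base)
P(M+4) = C(5,2) × 0.69150^3 × 0.30850^2 = 10 × 0.33065611 × 0.09517225 = 0.314693
Relative intensity = 0.314693 / 0.352691 × 100 = 89.2

89.2%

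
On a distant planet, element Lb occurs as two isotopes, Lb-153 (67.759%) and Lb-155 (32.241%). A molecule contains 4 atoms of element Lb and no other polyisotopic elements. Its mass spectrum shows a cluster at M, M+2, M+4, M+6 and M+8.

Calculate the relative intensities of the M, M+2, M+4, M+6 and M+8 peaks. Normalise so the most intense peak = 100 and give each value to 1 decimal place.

52.5 : 100.0 : 71.4 : 22.6 : 2.7

The 4 Lb atoms are independent, so intensities follow the terms of (0.67759 + 0.32241)^4.
P(M) = 0.67759^4 = 0.210799
P(M+2) = 4 × 0.67759^3 × 0.32241^1 = 0.401208
P(M+4) = 6 × 0.67759^2 × 0.32241^2 = 0.286353
P(M+6) = 4 × 0.67759^1 × 0.32241^3 = 0.090835
P(M+8) = 0.32241^4 = 0.010805
The M+2 peak is largest (0.401208); scaling to 100 gives 52.5 : 100.0 : 71.4 : 22.6 : 2.7.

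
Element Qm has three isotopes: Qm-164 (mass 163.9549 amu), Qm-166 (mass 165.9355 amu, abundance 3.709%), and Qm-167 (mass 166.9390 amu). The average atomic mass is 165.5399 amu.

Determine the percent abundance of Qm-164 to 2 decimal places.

45.64%

The remaining 96.291% is split between Qm-164 (fraction x) and Qm-167 (fraction 0.96291 − x).
Substituting: 163.9549x + 166.9390(0.96291 − x) = 159.385352305
(163.9549 − 166.9390)x = -1.361880185  ⇒  x = 0.45638, y = 0.50653
Qm-164: 45.64%, Qm-167: 50.65%.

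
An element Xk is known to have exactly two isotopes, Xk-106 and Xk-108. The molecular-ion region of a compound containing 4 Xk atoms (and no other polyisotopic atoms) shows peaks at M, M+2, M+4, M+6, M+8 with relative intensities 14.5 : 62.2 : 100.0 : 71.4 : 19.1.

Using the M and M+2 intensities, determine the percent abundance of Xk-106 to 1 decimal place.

Let p = fractional abundance of Xk-106. I(M+2)/I(M) = [C(4,1)·p^3·(1−p)] / p^4 = 4·(1−p)/p = 62.2/14.5 = 4.2897
(1−p)/p = 4.2897/4 = 1.0724  ⇒  p = 1/(1 + 1.0724) = 0.4825
Xk-106: 48.3%, Xk-108: 51.7%.

48.3%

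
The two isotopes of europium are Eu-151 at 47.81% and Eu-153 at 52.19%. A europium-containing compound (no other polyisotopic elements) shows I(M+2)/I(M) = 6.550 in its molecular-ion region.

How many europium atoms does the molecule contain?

6

With n Eu atoms, P(M+2)/P(M) = C(n,1)·p^(n−1)q / p^n = n·q/p = n · 0.5219/0.4781.
n = 6.550 × 0.4781/0.5219 = 6.00 ≈ 6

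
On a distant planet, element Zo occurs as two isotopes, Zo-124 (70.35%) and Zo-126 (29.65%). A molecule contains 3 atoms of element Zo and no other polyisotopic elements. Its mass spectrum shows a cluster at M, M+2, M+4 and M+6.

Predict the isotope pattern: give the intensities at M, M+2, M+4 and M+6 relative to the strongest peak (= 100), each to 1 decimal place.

79.1 : 100.0 : 42.1 : 5.9

Expanding (0.7035 + 0.2965)^3:
P(M) = 0.7035^3 = 0.348171
P(M+2) = 3 × 0.7035^2 × 0.2965^1 = 0.440224
P(M+4) = 3 × 0.7035^1 × 0.2965^2 = 0.185539
P(M+6) = 0.2965^3 = 0.026066
The M+2 peak is largest (0.440224); scaling to 100 gives 79.1 : 100.0 : 42.1 : 5.9.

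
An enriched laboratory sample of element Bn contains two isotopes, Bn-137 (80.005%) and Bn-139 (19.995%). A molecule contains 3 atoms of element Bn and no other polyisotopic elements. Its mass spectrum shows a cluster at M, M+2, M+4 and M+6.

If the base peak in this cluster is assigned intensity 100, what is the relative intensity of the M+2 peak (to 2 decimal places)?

Term probabilities: M 0.5121, M+2 0.3840, M+4 0.0960, M+6 0.0080. Base peak = M.
P(M) = C(3,0) × 0.80005^3 × 0.19995^0 = 1 × 0.51209601 × 1.0000 = 0.512096 (base)
P(M+2) = C(3,1) × 0.80005^2 × 0.19995^1 = 3 × 0.64008 × 0.19995 = 0.383952
Relative intensity = 0.383952 / 0.512096 × 100 = 74.98

74.98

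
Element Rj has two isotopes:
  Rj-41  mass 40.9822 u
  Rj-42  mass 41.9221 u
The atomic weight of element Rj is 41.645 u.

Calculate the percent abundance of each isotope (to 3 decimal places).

Writing the weighted mean with unknown fraction x of Rj-41:
40.9822·x + 41.9221·(1 − x) = 41.645
(40.9822 − 41.9221)·x = 41.645 − 41.9221
x = -0.2771 / -0.9399 = 0.29482 → 29.482% Rj-41, 70.518% Rj-42.

Rj-41: 29.482%, Rj-42: 70.518%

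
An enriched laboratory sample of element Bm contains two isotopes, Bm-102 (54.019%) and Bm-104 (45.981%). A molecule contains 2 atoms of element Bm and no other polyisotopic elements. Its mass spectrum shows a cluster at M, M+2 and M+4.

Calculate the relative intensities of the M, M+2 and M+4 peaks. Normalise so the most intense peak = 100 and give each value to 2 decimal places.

58.74 : 100.00 : 42.56

Each Bm atom is independently Bm-102 (p = 0.54019) or Bm-104 (q = 0.45981); the cluster is the binomial expansion (p + q)^2.
P(M) = 0.54019^2 = 0.291805
P(M+2) = 2 × 0.54019^1 × 0.45981^1 = 0.496770
P(M+4) = 0.45981^2 = 0.211425
The M+2 peak is largest (0.496770); scaling to 100 gives 58.74 : 100.00 : 42.56.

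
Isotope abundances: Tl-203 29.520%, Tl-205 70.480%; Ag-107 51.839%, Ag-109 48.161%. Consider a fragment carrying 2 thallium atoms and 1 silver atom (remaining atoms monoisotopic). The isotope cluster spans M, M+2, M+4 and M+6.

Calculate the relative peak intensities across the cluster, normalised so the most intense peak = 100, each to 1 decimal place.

Thallium pattern (n=2): 0.08714304 : 0.41611392 : 0.49674304
Silver pattern (n=1): 0.51839 : 0.48161
Convolve the two distributions (both contribute in 2-u steps):
  M: 0.08714304×0.51839 = 0.045174
  M+2: 0.08714304×0.48161 + 0.41611392×0.51839 = 0.257678
  M+4: 0.41611392×0.48161 + 0.49674304×0.51839 = 0.457911
  M+6: 0.49674304×0.48161 = 0.239236
Scale to base peak (0.457911) = 100: 9.9 : 56.3 : 100.0 : 52.2

9.9 : 56.3 : 100.0 : 52.2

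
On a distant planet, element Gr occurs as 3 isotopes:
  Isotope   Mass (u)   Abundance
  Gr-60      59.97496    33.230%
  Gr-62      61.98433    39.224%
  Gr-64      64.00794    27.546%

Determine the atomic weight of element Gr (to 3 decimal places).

61.874 u

Average mass = Σ (abundance × isotope mass) = 0.33230 × 59.97496 + 0.39224 × 61.98433 + 0.27546 × 64.00794
= 19.929679 + 24.312734 + 17.631627 = 61.874040 u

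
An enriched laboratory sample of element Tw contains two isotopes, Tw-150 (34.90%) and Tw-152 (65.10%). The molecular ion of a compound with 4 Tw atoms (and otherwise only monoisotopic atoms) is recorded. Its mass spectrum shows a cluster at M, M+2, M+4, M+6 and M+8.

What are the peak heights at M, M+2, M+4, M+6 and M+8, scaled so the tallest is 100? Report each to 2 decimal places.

3.85 : 28.74 : 80.41 : 100.00 : 46.63

Expanding (0.3490 + 0.6510)^4:
P(M) = 0.3490^4 = 0.014835
P(M+2) = 4 × 0.3490^3 × 0.6510^1 = 0.110692
P(M+4) = 6 × 0.3490^2 × 0.6510^2 = 0.309716
P(M+6) = 4 × 0.3490^1 × 0.6510^3 = 0.385149
P(M+8) = 0.6510^4 = 0.179607
The M+6 peak is largest (0.385149); scaling to 100 gives 3.85 : 28.74 : 80.41 : 100.00 : 46.63.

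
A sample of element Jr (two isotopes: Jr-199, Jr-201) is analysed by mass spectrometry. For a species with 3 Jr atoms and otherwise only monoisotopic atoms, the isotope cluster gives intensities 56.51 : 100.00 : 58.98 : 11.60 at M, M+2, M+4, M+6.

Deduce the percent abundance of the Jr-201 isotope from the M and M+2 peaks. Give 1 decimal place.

If p is the fraction of Jr that is Jr-199, then I(M+2)/I(M) = [C(3,1)·p^2·(1−p)] / p^3 = 3·(1−p)/p = 100.00/56.51 = 1.7696
(1−p)/p = 1.7696/3 = 0.5899  ⇒  p = 1/(1 + 0.5899) = 0.6290
Jr-199: 62.9%, Jr-201: 37.1%.

37.1%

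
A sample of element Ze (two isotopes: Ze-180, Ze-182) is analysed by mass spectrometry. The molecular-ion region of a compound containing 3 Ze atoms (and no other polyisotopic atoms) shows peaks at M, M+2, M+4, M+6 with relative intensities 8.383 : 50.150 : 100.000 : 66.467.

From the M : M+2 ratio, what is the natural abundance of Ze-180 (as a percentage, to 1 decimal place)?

Let p = fractional abundance of Ze-180. I(M+2)/I(M) = [C(3,1)·p^2·(1−p)] / p^3 = 3·(1−p)/p = 50.150/8.383 = 5.9823
(1−p)/p = 5.9823/3 = 1.9941  ⇒  p = 1/(1 + 1.9941) = 0.3340
Ze-180: 33.4%, Ze-182: 66.6%.

33.4%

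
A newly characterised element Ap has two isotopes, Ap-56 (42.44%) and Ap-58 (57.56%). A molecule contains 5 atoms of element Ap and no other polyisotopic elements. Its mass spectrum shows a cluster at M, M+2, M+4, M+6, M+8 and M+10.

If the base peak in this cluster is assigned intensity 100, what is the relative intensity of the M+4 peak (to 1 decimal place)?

(0.4244 + 0.5756)^5 gives M 0.0138, M+2 0.0934, M+4 0.2533, M+6 0.3435, M+8 0.2329, M+10 0.0632; the largest is M+6.
P(M+6) = C(5,3) × 0.4244^2 × 0.5756^3 = 10 × 0.18011536 × 0.19070512 = 0.343489 (base)
P(M+4) = C(5,2) × 0.4244^3 × 0.5756^2 = 10 × 0.07644096 × 0.33131536 = 0.253261
Relative intensity = 0.253261 / 0.343489 × 100 = 73.7

73.7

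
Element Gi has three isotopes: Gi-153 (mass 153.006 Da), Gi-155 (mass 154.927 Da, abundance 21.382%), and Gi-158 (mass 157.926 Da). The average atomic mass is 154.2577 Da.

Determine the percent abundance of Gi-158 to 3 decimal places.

17.093%

The remaining 78.618% is split between Gi-153 (fraction x) and Gi-158 (fraction 0.78618 − x).
Substituting: 153.006x + 157.926(0.78618 − x) = 121.13120886
(153.006 − 157.926)x = -3.02705382  ⇒  x = 0.61525, y = 0.17093
Gi-153: 61.525%, Gi-158: 17.093%.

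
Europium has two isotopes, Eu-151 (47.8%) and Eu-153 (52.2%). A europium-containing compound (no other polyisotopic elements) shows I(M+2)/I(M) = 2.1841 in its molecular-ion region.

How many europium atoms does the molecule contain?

With n Eu atoms, P(M+2)/P(M) = C(n,1)·p^(n−1)q / p^n = n·q/p = n · 0.522/0.478.
n = 2.1841 × 0.478/0.522 = 2.00 ≈ 2

2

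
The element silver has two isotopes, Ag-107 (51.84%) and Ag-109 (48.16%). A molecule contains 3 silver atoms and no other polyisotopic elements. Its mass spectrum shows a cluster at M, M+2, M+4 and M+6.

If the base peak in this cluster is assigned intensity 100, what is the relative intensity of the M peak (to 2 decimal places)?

35.88

Binomial terms of (0.5184 + 0.4816)^3: M 0.1393, M+2 0.3883, M+4 0.3607, M+6 0.1117 → M+2 is the base peak.
P(M+2) = C(3,1) × 0.5184^2 × 0.4816^1 = 3 × 0.26873856 × 0.4816 = 0.388273 (base)
P(M) = C(3,0) × 0.5184^3 × 0.4816^0 = 1 × 0.13931407 × 1.0000 = 0.139314
Relative intensity = 0.139314 / 0.388273 × 100 = 35.88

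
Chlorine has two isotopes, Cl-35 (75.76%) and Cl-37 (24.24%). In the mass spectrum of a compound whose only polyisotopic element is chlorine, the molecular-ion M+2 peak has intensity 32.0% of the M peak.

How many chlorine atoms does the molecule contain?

The M+2/M ratio from n Cl atoms is n · q/p = n · 0.2424/0.7576.
n = 0.320 × 0.7576/0.2424 = 1.00 ≈ 1

1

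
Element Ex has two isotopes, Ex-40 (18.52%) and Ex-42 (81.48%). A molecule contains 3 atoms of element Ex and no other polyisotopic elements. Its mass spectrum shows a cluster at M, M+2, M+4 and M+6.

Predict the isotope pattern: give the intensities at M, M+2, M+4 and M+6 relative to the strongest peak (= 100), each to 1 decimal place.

1.2 : 15.5 : 68.2 : 100.0

Each Ex atom is independently Ex-40 (p = 0.1852) or Ex-42 (q = 0.8148); the cluster is the binomial expansion (p + q)^3.
P(M) = 0.1852^3 = 0.006352
P(M+2) = 3 × 0.1852^2 × 0.8148^1 = 0.083841
P(M+4) = 3 × 0.1852^1 × 0.8148^2 = 0.368862
P(M+6) = 0.8148^3 = 0.540945
The M+6 peak is largest (0.540945); scaling to 100 gives 1.2 : 15.5 : 68.2 : 100.0.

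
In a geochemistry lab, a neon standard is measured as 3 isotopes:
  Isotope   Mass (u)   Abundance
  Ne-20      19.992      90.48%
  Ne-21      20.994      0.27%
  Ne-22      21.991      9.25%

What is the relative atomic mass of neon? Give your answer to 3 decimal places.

20.180 u

Weight each isotope mass by its fractional abundance: 0.9048 × 19.992 + 0.0027 × 20.994 + 0.0925 × 21.991
= 18.0888 + 0.0567 + 2.0342 = 20.1797 u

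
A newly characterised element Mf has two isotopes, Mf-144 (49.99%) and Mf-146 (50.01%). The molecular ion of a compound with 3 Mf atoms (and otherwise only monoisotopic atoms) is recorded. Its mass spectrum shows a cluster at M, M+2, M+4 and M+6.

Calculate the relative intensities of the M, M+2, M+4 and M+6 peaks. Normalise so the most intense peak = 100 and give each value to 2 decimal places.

33.31 : 99.96 : 100.00 : 33.35

Expanding (0.4999 + 0.5001)^3:
P(M) = 0.4999^3 = 0.124925
P(M+2) = 3 × 0.4999^2 × 0.5001^1 = 0.374925
P(M+4) = 3 × 0.4999^1 × 0.5001^2 = 0.375075
P(M+6) = 0.5001^3 = 0.125075
The M+4 peak is largest (0.375075); scaling to 100 gives 33.31 : 99.96 : 100.00 : 33.35.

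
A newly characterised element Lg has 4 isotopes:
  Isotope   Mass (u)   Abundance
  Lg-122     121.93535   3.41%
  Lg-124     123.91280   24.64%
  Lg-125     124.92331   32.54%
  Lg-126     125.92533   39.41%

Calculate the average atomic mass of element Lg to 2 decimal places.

124.97 u

The abundance-weighted mean is 0.0341 × 121.93535 + 0.2464 × 123.91280 + 0.3254 × 124.92331 + 0.3941 × 125.92533
= 4.157995 + 30.532114 + 40.650045 + 49.627173 = 124.967327 u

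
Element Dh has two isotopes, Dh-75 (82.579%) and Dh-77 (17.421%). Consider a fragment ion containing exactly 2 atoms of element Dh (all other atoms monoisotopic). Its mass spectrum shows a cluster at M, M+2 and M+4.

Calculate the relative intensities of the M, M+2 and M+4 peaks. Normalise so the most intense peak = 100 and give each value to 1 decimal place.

The 2 Dh atoms are independent, so intensities follow the terms of (0.82579 + 0.17421)^2.
P(M) = 0.82579^2 = 0.681929
P(M+2) = 2 × 0.82579^1 × 0.17421^1 = 0.287722
P(M+4) = 0.17421^2 = 0.030349
The M peak is largest (0.681929); scaling to 100 gives 100.0 : 42.2 : 4.5.

100.0 : 42.2 : 4.5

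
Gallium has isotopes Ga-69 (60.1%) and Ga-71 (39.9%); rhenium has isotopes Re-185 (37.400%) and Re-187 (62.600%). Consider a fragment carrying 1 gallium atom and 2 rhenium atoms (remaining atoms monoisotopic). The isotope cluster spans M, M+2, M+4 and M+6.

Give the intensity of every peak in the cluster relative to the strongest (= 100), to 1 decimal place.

19.9 : 79.8 : 100.0 : 37.0

Gallium pattern (n=1): 0.6010 : 0.3990
Rhenium pattern (n=2): 0.139876 : 0.468248 : 0.391876
Convolve the two distributions (both contribute in 2-u steps):
  M: 0.6010×0.139876 = 0.084065
  M+2: 0.6010×0.468248 + 0.3990×0.139876 = 0.337228
  M+4: 0.6010×0.391876 + 0.3990×0.468248 = 0.422348
  M+6: 0.3990×0.391876 = 0.156359
Scale to base peak (0.422348) = 100: 19.9 : 79.8 : 100.0 : 37.0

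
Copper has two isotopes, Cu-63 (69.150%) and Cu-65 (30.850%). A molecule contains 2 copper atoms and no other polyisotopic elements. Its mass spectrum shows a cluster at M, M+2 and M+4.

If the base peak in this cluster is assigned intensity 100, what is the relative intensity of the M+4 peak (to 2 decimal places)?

19.90

Term probabilities: M 0.4782, M+2 0.4267, M+4 0.0952. Base peak = M.
P(M) = C(2,0) × 0.69150^2 × 0.30850^0 = 1 × 0.47817225 × 1.0000 = 0.478172 (base)
P(M+4) = C(2,2) × 0.69150^0 × 0.30850^2 = 1 × 1.0000 × 0.09517225 = 0.095172
Relative intensity = 0.095172 / 0.478172 × 100 = 19.90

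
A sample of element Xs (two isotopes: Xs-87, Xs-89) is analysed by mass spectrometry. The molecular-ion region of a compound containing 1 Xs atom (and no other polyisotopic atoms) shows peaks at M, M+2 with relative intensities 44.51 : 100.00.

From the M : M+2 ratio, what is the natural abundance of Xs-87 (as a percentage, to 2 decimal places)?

30.80%

If p is the fraction of Xs that is Xs-87, then I(M+2)/I(M) = [C(1,1)·p^0·(1−p)] / p^1 = 1·(1−p)/p = 100.00/44.51 = 2.2467
(1−p)/p = 2.2467/1 = 2.2467  ⇒  p = 1/(1 + 2.2467) = 0.3080
Xs-87: 30.80%, Xs-89: 69.20%.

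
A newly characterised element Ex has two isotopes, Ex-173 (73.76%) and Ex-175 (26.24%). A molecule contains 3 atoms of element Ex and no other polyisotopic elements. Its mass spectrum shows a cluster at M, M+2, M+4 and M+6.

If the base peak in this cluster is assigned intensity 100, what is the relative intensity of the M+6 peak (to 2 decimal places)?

(0.7376 + 0.2624)^3 gives M 0.4013, M+2 0.4283, M+4 0.1524, M+6 0.0181; the largest is M+2.
P(M+2) = C(3,1) × 0.7376^2 × 0.2624^1 = 3 × 0.54405376 × 0.2624 = 0.428279 (base)
P(M+6) = C(3,3) × 0.7376^0 × 0.2624^3 = 1 × 1.0000 × 0.01806723 = 0.018067
Relative intensity = 0.018067 / 0.428279 × 100 = 4.22

4.22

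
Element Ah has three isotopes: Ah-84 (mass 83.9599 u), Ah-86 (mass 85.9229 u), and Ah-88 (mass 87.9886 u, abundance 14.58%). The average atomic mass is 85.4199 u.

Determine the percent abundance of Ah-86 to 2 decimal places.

44.45%

The remaining 85.42% is split between Ah-84 (fraction x) and Ah-86 (fraction 0.8542 − x).
Substituting: 83.9599x + 85.9229(0.8542 − x) = 72.59116212
(83.9599 − 85.9229)x = -0.80417906  ⇒  x = 0.40967, y = 0.44453
Ah-84: 40.97%, Ah-86: 44.45%.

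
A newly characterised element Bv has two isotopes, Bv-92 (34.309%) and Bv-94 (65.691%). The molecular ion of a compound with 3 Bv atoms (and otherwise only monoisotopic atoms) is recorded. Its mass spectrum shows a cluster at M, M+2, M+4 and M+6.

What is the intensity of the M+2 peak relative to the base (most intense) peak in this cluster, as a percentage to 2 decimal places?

Term probabilities: M 0.0404, M+2 0.2320, M+4 0.4442, M+6 0.2835. Base peak = M+4.
P(M+4) = C(3,2) × 0.34309^1 × 0.65691^2 = 3 × 0.34309 × 0.43153075 = 0.444162 (base)
P(M+2) = C(3,1) × 0.34309^2 × 0.65691^1 = 3 × 0.11771075 × 0.65691 = 0.231976
Relative intensity = 0.231976 / 0.444162 × 100 = 52.23

52.23%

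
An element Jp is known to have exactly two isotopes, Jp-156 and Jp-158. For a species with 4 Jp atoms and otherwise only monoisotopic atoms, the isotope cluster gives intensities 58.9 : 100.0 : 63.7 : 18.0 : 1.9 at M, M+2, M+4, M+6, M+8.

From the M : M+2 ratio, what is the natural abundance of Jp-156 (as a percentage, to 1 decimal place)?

Let p = fractional abundance of Jp-156. I(M+2)/I(M) = [C(4,1)·p^3·(1−p)] / p^4 = 4·(1−p)/p = 100.0/58.9 = 1.6978
(1−p)/p = 1.6978/4 = 0.4244  ⇒  p = 1/(1 + 0.4244) = 0.7020
Jp-156: 70.2%, Jp-158: 29.8%.

70.2%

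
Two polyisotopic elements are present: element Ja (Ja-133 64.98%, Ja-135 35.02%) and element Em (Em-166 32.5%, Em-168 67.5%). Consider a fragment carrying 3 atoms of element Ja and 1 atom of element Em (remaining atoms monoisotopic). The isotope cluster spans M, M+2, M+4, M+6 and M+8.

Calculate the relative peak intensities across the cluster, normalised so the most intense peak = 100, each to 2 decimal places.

23.64 : 87.34 : 100.00 : 46.49 : 7.69

Element Ja pattern (n=3): 0.27437158 : 0.44360539 : 0.23907449 : 0.04294854
Element Em pattern (n=1): 0.3250 : 0.6750
Convolve the two distributions (both contribute in 2-u steps):
  M: 0.27437158×0.3250 = 0.089171
  M+2: 0.27437158×0.6750 + 0.44360539×0.3250 = 0.329373
  M+4: 0.44360539×0.6750 + 0.23907449×0.3250 = 0.377133
  M+6: 0.23907449×0.6750 + 0.04294854×0.3250 = 0.175334
  M+8: 0.04294854×0.6750 = 0.028990
Scale to base peak (0.377133) = 100: 23.64 : 87.34 : 100.00 : 46.49 : 7.69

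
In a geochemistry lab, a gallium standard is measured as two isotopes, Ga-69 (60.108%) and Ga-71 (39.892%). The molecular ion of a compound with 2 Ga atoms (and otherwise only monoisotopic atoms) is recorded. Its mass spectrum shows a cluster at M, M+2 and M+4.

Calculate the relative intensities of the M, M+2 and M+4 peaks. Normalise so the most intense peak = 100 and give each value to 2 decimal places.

75.34 : 100.00 : 33.18

The 2 Ga atoms are independent, so intensities follow the terms of (0.60108 + 0.39892)^2.
P(M) = 0.60108^2 = 0.361297
P(M+2) = 2 × 0.60108^1 × 0.39892^1 = 0.479566
P(M+4) = 0.39892^2 = 0.159137
The M+2 peak is largest (0.479566); scaling to 100 gives 75.34 : 100.00 : 33.18.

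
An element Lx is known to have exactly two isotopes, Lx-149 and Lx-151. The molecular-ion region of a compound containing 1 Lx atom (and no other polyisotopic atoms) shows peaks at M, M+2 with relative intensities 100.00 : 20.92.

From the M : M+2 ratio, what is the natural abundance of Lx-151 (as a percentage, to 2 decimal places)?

Let p = fractional abundance of Lx-149. I(M+2)/I(M) = [C(1,1)·p^0·(1−p)] / p^1 = 1·(1−p)/p = 20.92/100.00 = 0.2092
(1−p)/p = 0.2092/1 = 0.2092  ⇒  p = 1/(1 + 0.2092) = 0.8270
Lx-149: 82.70%, Lx-151: 17.30%.

17.30%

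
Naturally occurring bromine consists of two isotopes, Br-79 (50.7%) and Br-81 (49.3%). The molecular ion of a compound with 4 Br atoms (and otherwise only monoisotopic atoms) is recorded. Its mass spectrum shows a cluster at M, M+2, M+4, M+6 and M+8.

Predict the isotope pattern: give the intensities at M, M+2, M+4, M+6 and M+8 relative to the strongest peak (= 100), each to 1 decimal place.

17.6 : 68.6 : 100.0 : 64.8 : 15.8

Each Br atom is independently Br-79 (p = 0.507) or Br-81 (q = 0.493); the cluster is the binomial expansion (p + q)^4.
P(M) = 0.507^4 = 0.066074
P(M+2) = 4 × 0.507^3 × 0.493^1 = 0.256999
P(M+4) = 6 × 0.507^2 × 0.493^2 = 0.374853
P(M+6) = 4 × 0.507^1 × 0.493^3 = 0.243001
P(M+8) = 0.493^4 = 0.059073
The M+4 peak is largest (0.374853); scaling to 100 gives 17.6 : 68.6 : 100.0 : 64.8 : 15.8.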